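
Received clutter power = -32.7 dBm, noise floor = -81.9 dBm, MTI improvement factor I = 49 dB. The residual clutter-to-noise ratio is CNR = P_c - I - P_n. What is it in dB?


CNR = -32.7 - 49 - (-81.9) = 0.2 dB

0.2 dB


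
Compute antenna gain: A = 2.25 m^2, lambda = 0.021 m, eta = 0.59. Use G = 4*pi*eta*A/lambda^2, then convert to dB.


G_linear = 4*pi*0.59*2.25/0.021^2 = 37827.34
G_dB = 10*log10(37827.34) = 45.8 dB

45.8 dB


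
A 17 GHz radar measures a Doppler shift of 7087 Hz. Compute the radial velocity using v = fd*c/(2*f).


v = 7087 * 3e8 / (2 * 17000000000.0) = 62.5 m/s

62.5 m/s


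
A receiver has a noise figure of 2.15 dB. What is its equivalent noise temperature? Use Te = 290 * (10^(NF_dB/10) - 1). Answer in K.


NF_lin = 10^(2.15/10) = 1.64059
Te = 290 * (1.64059 - 1) = 185.8 K

185.8 K


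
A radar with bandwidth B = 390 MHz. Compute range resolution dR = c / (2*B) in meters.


dR = 3e8 / (2 * 390000000.0) = 0.38 m

0.38 m


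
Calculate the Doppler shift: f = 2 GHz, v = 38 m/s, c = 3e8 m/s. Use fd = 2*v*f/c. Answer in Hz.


fd = 2 * 38 * 2000000000.0 / 3e8 = 506.7 Hz

506.7 Hz


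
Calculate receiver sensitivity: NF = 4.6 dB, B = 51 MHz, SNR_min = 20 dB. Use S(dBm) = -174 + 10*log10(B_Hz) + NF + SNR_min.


10*log10(51000000.0) = 77.08
S = -174 + 77.08 + 4.6 + 20 = -72.3 dBm

-72.3 dBm


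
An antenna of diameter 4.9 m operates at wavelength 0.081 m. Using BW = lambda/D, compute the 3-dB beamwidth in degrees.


BW_rad = 0.081 / 4.9 = 0.016531
BW_deg = 0.95 degrees

0.95 degrees


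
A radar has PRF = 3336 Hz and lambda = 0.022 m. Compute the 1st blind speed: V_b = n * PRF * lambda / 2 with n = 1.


V_blind = 1 * 3336 * 0.022 / 2 = 36.7 m/s

36.7 m/s


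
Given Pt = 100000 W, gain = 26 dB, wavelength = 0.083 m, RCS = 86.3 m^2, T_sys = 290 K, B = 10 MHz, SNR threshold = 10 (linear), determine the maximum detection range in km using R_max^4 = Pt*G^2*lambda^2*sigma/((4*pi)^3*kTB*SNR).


G_lin = 10^(26/10) = 398.107171
R^4 = 100000 * 398.107171^2 * 0.083^2 * 86.3 / ((4*pi)^3 * 1.38e-23 * 290 * 10000000.0 * 10)
R^4 = 1.18648e19 m^4
R_max = (1.18648e19)^(1/4) = 58690.1 m = 58.7 km

58.7 km


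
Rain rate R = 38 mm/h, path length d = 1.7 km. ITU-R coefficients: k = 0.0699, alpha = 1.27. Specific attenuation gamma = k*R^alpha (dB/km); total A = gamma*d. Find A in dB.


gamma = 0.0699 * 38^1.27 = 7.092549 dB/km
A = 7.092549 * 1.7 = 12.06 dB

12.06 dB


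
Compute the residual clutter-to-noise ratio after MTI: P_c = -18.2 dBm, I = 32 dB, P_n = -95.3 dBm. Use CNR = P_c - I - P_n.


CNR = -18.2 - 32 - (-95.3) = 45.1 dB

45.1 dB


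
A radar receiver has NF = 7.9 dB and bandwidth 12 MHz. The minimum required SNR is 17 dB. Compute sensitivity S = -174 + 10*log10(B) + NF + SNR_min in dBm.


10*log10(12000000.0) = 70.79
S = -174 + 70.79 + 7.9 + 17 = -78.3 dBm

-78.3 dBm


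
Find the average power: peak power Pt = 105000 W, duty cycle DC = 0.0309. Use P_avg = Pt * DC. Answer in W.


P_avg = 105000 * 0.0309 = 3244.5 W

3244.5 W


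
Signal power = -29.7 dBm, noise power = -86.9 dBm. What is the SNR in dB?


SNR = -29.7 - (-86.9) = 57.2 dB

57.2 dB


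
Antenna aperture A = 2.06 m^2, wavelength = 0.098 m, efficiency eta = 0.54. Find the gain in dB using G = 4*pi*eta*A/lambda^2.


G_linear = 4*pi*0.54*2.06/0.098^2 = 1455.52
G_dB = 10*log10(1455.52) = 31.6 dB

31.6 dB


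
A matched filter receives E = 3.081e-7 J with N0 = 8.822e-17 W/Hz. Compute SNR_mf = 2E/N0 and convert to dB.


SNR_lin = 2 * 3.081e-7 / 8.822e-17 = 6.985e9
SNR_dB = 10*log10(6.985e9) = 98.4 dB

98.4 dB


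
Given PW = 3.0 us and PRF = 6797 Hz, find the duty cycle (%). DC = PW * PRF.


DC = 3.0e-6 * 6797 * 100 = 2.04%

2.04%


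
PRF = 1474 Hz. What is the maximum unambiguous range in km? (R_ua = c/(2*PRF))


R_ua = 3e8 / (2 * 1474) = 101763.9 m = 101.8 km

101.8 km


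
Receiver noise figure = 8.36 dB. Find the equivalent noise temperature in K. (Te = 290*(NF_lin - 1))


NF_lin = 10^(8.36/10) = 6.854882
Te = 290 * (6.854882 - 1) = 1697.9 K

1697.9 K


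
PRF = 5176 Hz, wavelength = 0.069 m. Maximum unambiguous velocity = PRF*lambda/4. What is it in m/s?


V_ua = 5176 * 0.069 / 4 = 89.3 m/s

89.3 m/s


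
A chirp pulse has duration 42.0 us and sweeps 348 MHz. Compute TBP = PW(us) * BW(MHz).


TBP = 42.0 * 348 = 14616.0

14616.0


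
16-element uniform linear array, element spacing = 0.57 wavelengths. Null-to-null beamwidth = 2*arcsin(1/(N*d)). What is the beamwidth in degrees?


1/(N*d) = 1/(16*0.57) = 0.109649
BW = 2*arcsin(0.109649) = 12.6 degrees

12.6 degrees


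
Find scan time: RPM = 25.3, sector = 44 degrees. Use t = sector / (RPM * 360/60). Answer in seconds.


t = 44 / (25.3 * 360) * 60 = 0.29 s

0.29 s


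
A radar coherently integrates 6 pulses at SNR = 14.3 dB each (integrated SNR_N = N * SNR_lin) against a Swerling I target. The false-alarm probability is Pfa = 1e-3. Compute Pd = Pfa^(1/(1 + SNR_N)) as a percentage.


SNR_lin = 10^(14.3/10) = 26.91535
SNR_N = 6 * 26.91535 = 161.4921
1/(1 + SNR_N) = 1/162.4921 = 0.0061541
Pd = (1e-3)^0.0061541 = 0.95838
Pd = 95.8%

95.8%


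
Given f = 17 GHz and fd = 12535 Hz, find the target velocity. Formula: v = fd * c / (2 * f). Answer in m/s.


v = 12535 * 3e8 / (2 * 17000000000.0) = 110.6 m/s

110.6 m/s


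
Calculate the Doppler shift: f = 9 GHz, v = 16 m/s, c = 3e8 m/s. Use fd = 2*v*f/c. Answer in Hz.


fd = 2 * 16 * 9000000000.0 / 3e8 = 960.0 Hz

960.0 Hz


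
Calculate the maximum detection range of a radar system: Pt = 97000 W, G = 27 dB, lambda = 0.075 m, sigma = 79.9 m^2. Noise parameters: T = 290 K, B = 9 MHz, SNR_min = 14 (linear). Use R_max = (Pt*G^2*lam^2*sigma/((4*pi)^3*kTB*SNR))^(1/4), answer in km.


G_lin = 10^(27/10) = 501.187234
R^4 = 97000 * 501.187234^2 * 0.075^2 * 79.9 / ((4*pi)^3 * 1.38e-23 * 290 * 9000000.0 * 14)
R^4 = 1.09437e19 m^4
R_max = (1.09437e19)^(1/4) = 57516.3 m = 57.5 km

57.5 km


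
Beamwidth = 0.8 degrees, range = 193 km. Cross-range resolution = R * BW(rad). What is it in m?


BW_rad = 0.013962634
CR = 193000 * 0.013962634 = 2694.8 m

2694.8 m


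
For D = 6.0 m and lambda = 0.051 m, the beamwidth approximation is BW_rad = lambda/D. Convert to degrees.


BW_rad = 0.051 / 6.0 = 0.0085
BW_deg = 0.49 degrees

0.49 degrees


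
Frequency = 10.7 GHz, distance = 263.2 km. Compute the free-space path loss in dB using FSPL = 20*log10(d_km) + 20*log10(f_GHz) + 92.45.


20*log10(263.2) = 48.41
20*log10(10.7) = 20.59
FSPL = 161.4 dB

161.4 dB


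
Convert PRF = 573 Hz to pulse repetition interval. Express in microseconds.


PRI = 1/573 = 0.0017452007 s = 1745.2 us

1745.2 us


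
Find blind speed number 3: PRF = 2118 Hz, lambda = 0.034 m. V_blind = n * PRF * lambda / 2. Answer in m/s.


V_blind = 3 * 2118 * 0.034 / 2 = 108.0 m/s

108.0 m/s


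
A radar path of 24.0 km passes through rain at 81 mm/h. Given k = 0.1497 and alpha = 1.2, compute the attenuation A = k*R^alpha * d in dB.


gamma = 0.1497 * 81^1.2 = 29.20141 dB/km
A = 29.20141 * 24.0 = 700.83 dB

700.83 dB


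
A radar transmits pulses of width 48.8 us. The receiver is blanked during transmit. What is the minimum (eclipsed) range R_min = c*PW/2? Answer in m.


R_min = 3e8 * 48.8e-6 / 2 = 7320.0 m

7320.0 m


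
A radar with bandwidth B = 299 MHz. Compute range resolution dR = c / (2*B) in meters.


dR = 3e8 / (2 * 299000000.0) = 0.5 m

0.5 m


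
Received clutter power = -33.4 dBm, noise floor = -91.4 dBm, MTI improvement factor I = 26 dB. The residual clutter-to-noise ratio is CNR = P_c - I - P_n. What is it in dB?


CNR = -33.4 - 26 - (-91.4) = 32.0 dB

32.0 dB


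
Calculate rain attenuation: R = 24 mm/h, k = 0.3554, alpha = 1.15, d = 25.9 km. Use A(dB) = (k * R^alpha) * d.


gamma = 0.3554 * 24^1.15 = 13.739165 dB/km
A = 13.739165 * 25.9 = 355.84 dB

355.84 dB


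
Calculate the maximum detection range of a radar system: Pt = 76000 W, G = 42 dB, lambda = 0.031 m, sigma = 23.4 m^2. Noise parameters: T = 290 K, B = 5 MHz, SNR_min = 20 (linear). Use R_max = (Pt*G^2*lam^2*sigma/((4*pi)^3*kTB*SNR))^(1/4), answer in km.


G_lin = 10^(42/10) = 15848.931925
R^4 = 76000 * 15848.931925^2 * 0.031^2 * 23.4 / ((4*pi)^3 * 1.38e-23 * 290 * 5000000.0 * 20)
R^4 = 5.40563e20 m^4
R_max = (5.40563e20)^(1/4) = 152479.5 m = 152.5 km

152.5 km


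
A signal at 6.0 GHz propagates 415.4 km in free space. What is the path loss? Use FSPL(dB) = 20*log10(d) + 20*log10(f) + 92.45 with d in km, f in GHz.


20*log10(415.4) = 52.37
20*log10(6.0) = 15.56
FSPL = 160.4 dB

160.4 dB


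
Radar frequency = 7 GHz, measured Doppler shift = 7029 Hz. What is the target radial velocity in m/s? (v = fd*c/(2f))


v = 7029 * 3e8 / (2 * 7000000000.0) = 150.6 m/s

150.6 m/s


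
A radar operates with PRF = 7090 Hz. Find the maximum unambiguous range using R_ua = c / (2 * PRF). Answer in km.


R_ua = 3e8 / (2 * 7090) = 21156.6 m = 21.2 km

21.2 km


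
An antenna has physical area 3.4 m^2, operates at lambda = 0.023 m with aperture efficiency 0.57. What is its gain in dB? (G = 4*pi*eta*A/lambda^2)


G_linear = 4*pi*0.57*3.4/0.023^2 = 46037.1
G_dB = 10*log10(46037.1) = 46.6 dB

46.6 dB


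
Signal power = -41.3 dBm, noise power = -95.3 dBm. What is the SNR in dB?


SNR = -41.3 - (-95.3) = 54.0 dB

54.0 dB


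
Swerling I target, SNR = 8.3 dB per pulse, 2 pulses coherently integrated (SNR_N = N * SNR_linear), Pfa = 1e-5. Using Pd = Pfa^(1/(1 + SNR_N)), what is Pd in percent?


SNR_lin = 10^(8.3/10) = 6.76083
SNR_N = 2 * 6.76083 = 13.52166
1/(1 + SNR_N) = 1/14.52166 = 0.0688627
Pd = (1e-5)^0.0688627 = 0.45257
Pd = 45.3%

45.3%


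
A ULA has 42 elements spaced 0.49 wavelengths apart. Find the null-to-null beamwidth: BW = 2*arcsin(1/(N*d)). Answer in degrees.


1/(N*d) = 1/(42*0.49) = 0.048591
BW = 2*arcsin(0.048591) = 5.6 degrees

5.6 degrees


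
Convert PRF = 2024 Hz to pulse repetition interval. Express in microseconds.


PRI = 1/2024 = 0.0004940711 s = 494.1 us

494.1 us


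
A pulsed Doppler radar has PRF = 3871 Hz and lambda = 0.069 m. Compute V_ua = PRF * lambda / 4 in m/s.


V_ua = 3871 * 0.069 / 4 = 66.8 m/s

66.8 m/s


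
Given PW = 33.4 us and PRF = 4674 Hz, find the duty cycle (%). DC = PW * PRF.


DC = 33.4e-6 * 4674 * 100 = 15.61%

15.61%


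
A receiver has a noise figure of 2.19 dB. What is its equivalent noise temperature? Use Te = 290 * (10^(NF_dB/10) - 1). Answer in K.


NF_lin = 10^(2.19/10) = 1.65577
Te = 290 * (1.65577 - 1) = 190.2 K

190.2 K


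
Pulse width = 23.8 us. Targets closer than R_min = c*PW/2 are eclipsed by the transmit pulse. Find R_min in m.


R_min = 3e8 * 23.8e-6 / 2 = 3570.0 m

3570.0 m


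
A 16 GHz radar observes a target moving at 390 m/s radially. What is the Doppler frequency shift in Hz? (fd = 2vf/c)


fd = 2 * 390 * 16000000000.0 / 3e8 = 41600.0 Hz

41600.0 Hz


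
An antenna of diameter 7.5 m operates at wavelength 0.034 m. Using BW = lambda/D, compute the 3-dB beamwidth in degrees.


BW_rad = 0.034 / 7.5 = 0.004533
BW_deg = 0.26 degrees

0.26 degrees


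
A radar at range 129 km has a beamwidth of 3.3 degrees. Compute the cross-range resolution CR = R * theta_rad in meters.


BW_rad = 0.057595865
CR = 129000 * 0.057595865 = 7429.9 m

7429.9 m


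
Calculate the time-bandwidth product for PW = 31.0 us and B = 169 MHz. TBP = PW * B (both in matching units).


TBP = 31.0 * 169 = 5239.0

5239.0


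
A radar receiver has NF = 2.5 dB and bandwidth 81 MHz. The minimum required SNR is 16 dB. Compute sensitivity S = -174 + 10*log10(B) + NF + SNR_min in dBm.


10*log10(81000000.0) = 79.08
S = -174 + 79.08 + 2.5 + 16 = -76.4 dBm

-76.4 dBm


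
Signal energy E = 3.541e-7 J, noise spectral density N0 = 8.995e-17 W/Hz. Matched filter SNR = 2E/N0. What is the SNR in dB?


SNR_lin = 2 * 3.541e-7 / 8.995e-17 = 7.873e9
SNR_dB = 10*log10(7.873e9) = 99.0 dB

99.0 dB


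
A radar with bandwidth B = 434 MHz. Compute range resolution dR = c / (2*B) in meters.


dR = 3e8 / (2 * 434000000.0) = 0.35 m

0.35 m


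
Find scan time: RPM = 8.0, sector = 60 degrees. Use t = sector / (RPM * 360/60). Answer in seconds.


t = 60 / (8.0 * 360) * 60 = 1.25 s

1.25 s


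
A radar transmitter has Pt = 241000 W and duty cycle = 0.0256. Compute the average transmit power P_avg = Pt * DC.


P_avg = 241000 * 0.0256 = 6169.6 W

6169.6 W


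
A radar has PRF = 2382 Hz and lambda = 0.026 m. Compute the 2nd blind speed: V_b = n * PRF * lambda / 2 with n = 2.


V_blind = 2 * 2382 * 0.026 / 2 = 61.9 m/s

61.9 m/s


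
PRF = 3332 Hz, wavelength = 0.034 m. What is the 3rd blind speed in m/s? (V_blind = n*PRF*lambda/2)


V_blind = 3 * 3332 * 0.034 / 2 = 169.9 m/s

169.9 m/s


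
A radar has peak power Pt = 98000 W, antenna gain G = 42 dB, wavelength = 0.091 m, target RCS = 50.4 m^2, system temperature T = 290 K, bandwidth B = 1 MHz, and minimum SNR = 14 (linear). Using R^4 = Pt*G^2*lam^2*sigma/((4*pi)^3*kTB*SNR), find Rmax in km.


G_lin = 10^(42/10) = 15848.931925
R^4 = 98000 * 15848.931925^2 * 0.091^2 * 50.4 / ((4*pi)^3 * 1.38e-23 * 290 * 1000000.0 * 14)
R^4 = 9.2407e22 m^4
R_max = (9.2407e22)^(1/4) = 551348.5 m = 551.3 km

551.3 km


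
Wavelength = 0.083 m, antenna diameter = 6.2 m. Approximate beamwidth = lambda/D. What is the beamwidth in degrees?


BW_rad = 0.083 / 6.2 = 0.013387
BW_deg = 0.77 degrees

0.77 degrees


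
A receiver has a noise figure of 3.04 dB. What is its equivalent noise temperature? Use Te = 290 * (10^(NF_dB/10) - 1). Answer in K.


NF_lin = 10^(3.04/10) = 2.013724
Te = 290 * (2.013724 - 1) = 294.0 K

294.0 K


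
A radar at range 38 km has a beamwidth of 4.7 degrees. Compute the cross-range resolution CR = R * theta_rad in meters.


BW_rad = 0.082030475
CR = 38000 * 0.082030475 = 3117.2 m

3117.2 m


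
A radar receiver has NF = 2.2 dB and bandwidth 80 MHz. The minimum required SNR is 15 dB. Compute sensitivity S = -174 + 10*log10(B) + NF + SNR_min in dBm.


10*log10(80000000.0) = 79.03
S = -174 + 79.03 + 2.2 + 15 = -77.8 dBm

-77.8 dBm


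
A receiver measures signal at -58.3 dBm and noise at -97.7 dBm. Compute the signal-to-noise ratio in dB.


SNR = -58.3 - (-97.7) = 39.4 dB

39.4 dB


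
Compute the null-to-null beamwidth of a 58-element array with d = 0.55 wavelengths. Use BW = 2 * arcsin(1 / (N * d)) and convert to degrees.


1/(N*d) = 1/(58*0.55) = 0.031348
BW = 2*arcsin(0.031348) = 3.6 degrees

3.6 degrees


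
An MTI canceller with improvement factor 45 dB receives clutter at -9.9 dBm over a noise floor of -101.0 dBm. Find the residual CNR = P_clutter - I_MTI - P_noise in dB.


CNR = -9.9 - 45 - (-101.0) = 46.1 dB

46.1 dB


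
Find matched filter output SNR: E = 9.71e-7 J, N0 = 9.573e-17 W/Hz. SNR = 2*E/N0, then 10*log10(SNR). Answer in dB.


SNR_lin = 2 * 9.71e-7 / 9.573e-17 = 2.029e10
SNR_dB = 10*log10(2.029e10) = 103.1 dB

103.1 dB


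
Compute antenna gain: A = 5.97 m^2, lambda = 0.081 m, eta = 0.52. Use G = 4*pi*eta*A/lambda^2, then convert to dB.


G_linear = 4*pi*0.52*5.97/0.081^2 = 5945.9
G_dB = 10*log10(5945.9) = 37.7 dB

37.7 dB


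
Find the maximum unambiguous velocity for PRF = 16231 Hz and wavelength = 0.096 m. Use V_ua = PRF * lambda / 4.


V_ua = 16231 * 0.096 / 4 = 389.5 m/s

389.5 m/s


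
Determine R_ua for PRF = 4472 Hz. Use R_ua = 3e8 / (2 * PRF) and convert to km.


R_ua = 3e8 / (2 * 4472) = 33542.0 m = 33.5 km

33.5 km


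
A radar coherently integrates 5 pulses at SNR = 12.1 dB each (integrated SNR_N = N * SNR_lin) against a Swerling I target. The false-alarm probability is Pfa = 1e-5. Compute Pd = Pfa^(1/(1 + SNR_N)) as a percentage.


SNR_lin = 10^(12.1/10) = 16.2181
SNR_N = 5 * 16.2181 = 81.0905
1/(1 + SNR_N) = 1/82.0905 = 0.0121817
Pd = (1e-5)^0.0121817 = 0.86914
Pd = 86.9%

86.9%


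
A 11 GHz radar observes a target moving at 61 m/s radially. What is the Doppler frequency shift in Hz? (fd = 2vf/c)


fd = 2 * 61 * 11000000000.0 / 3e8 = 4473.3 Hz

4473.3 Hz


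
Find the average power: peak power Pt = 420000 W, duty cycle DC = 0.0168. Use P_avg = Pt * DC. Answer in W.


P_avg = 420000 * 0.0168 = 7056.0 W

7056.0 W


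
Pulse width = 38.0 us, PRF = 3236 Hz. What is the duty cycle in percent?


DC = 38.0e-6 * 3236 * 100 = 12.3%

12.3%


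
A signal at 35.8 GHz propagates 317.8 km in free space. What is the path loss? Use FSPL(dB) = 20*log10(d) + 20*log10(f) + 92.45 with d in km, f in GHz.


20*log10(317.8) = 50.04
20*log10(35.8) = 31.08
FSPL = 173.6 dB

173.6 dB


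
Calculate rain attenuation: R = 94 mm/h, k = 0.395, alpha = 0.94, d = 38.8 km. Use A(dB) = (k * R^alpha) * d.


gamma = 0.395 * 94^0.94 = 28.270747 dB/km
A = 28.270747 * 38.8 = 1096.9 dB

1096.9 dB


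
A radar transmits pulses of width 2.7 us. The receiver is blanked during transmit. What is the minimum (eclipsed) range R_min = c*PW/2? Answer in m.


R_min = 3e8 * 2.7e-6 / 2 = 405.0 m

405.0 m


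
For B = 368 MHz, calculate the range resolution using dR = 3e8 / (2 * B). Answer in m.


dR = 3e8 / (2 * 368000000.0) = 0.41 m

0.41 m


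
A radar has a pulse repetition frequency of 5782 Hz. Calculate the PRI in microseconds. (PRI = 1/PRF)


PRI = 1/5782 = 0.0001729505 s = 173.0 us

173.0 us


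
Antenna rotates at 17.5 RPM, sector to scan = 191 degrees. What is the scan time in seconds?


t = 191 / (17.5 * 360) * 60 = 1.82 s

1.82 s


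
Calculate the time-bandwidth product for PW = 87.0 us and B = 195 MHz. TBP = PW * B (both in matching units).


TBP = 87.0 * 195 = 16965.0

16965.0


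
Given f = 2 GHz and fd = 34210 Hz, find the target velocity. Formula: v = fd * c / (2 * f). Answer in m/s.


v = 34210 * 3e8 / (2 * 2000000000.0) = 2565.8 m/s

2565.8 m/s


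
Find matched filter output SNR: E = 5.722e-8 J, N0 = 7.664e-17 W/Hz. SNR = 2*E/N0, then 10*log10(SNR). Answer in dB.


SNR_lin = 2 * 5.722e-8 / 7.664e-17 = 1.493e9
SNR_dB = 10*log10(1.493e9) = 91.7 dB

91.7 dB


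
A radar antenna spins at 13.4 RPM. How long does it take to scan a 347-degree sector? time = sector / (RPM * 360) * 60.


t = 347 / (13.4 * 360) * 60 = 4.32 s

4.32 s


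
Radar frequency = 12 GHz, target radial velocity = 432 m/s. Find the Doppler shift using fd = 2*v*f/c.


fd = 2 * 432 * 12000000000.0 / 3e8 = 34560.0 Hz

34560.0 Hz


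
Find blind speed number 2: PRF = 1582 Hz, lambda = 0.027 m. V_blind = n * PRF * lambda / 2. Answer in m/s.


V_blind = 2 * 1582 * 0.027 / 2 = 42.7 m/s

42.7 m/s


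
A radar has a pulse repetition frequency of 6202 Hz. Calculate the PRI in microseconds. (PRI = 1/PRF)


PRI = 1/6202 = 0.0001612383 s = 161.2 us

161.2 us


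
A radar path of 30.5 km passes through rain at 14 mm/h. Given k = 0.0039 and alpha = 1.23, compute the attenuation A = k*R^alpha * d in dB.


gamma = 0.0039 * 14^1.23 = 0.100185 dB/km
A = 0.100185 * 30.5 = 3.06 dB

3.06 dB


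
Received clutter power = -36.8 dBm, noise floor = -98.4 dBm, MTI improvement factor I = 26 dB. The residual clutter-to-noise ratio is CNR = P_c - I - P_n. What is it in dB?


CNR = -36.8 - 26 - (-98.4) = 35.6 dB

35.6 dB


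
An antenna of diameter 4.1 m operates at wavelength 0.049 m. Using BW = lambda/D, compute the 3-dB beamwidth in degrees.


BW_rad = 0.049 / 4.1 = 0.011951
BW_deg = 0.68 degrees

0.68 degrees


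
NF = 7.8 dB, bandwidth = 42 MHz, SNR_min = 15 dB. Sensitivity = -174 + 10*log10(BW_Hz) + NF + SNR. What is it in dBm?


10*log10(42000000.0) = 76.23
S = -174 + 76.23 + 7.8 + 15 = -75.0 dBm

-75.0 dBm


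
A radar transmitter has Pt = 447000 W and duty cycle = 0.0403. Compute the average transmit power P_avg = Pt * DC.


P_avg = 447000 * 0.0403 = 18014.1 W

18014.1 W


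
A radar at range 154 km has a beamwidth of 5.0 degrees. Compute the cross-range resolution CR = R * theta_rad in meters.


BW_rad = 0.087266463
CR = 154000 * 0.087266463 = 13439.0 m

13439.0 m


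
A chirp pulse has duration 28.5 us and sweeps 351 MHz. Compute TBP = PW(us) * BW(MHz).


TBP = 28.5 * 351 = 10003.5

10003.5


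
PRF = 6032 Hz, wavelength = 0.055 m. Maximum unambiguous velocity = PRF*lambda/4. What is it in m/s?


V_ua = 6032 * 0.055 / 4 = 82.9 m/s

82.9 m/s


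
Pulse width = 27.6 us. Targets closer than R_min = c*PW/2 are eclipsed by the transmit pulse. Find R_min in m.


R_min = 3e8 * 27.6e-6 / 2 = 4140.0 m

4140.0 m


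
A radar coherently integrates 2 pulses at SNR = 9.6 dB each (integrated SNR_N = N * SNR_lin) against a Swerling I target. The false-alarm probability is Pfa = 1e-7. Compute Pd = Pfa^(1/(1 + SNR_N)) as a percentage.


SNR_lin = 10^(9.6/10) = 9.12011
SNR_N = 2 * 9.12011 = 18.24022
1/(1 + SNR_N) = 1/19.24022 = 0.0519745
Pd = (1e-7)^0.0519745 = 0.43269
Pd = 43.3%

43.3%


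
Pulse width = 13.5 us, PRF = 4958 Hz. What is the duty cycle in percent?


DC = 13.5e-6 * 4958 * 100 = 6.69%

6.69%


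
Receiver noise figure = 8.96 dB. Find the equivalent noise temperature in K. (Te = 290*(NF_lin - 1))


NF_lin = 10^(8.96/10) = 7.870458
Te = 290 * (7.870458 - 1) = 1992.4 K

1992.4 K


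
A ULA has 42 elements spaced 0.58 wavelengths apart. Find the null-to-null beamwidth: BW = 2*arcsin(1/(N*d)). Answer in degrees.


1/(N*d) = 1/(42*0.58) = 0.041051
BW = 2*arcsin(0.041051) = 4.7 degrees

4.7 degrees


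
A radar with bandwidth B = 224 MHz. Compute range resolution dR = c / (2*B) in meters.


dR = 3e8 / (2 * 224000000.0) = 0.67 m

0.67 m


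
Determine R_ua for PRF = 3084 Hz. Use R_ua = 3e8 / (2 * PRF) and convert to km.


R_ua = 3e8 / (2 * 3084) = 48638.1 m = 48.6 km

48.6 km


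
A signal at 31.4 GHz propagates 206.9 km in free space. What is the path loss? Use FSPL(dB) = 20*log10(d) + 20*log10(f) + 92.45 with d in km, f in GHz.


20*log10(206.9) = 46.32
20*log10(31.4) = 29.94
FSPL = 168.7 dB

168.7 dB


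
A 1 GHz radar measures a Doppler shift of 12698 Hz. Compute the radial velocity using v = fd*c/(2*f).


v = 12698 * 3e8 / (2 * 1000000000.0) = 1904.7 m/s

1904.7 m/s


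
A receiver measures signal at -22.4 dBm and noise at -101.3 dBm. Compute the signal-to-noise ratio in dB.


SNR = -22.4 - (-101.3) = 78.9 dB

78.9 dB


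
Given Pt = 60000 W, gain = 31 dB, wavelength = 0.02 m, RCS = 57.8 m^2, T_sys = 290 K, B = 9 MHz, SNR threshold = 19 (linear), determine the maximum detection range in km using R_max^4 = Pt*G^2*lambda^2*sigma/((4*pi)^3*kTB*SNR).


G_lin = 10^(31/10) = 1258.925412
R^4 = 60000 * 1258.925412^2 * 0.02^2 * 57.8 / ((4*pi)^3 * 1.38e-23 * 290 * 9000000.0 * 19)
R^4 = 1.61896e18 m^4
R_max = (1.61896e18)^(1/4) = 35670.5 m = 35.7 km

35.7 km


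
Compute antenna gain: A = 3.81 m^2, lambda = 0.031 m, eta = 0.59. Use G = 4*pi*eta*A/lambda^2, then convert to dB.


G_linear = 4*pi*0.59*3.81/0.031^2 = 29394.32
G_dB = 10*log10(29394.32) = 44.7 dB

44.7 dB


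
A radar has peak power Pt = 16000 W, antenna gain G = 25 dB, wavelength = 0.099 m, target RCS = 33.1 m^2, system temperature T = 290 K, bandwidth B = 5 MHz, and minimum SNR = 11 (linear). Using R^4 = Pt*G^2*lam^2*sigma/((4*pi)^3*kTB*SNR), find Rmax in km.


G_lin = 10^(25/10) = 316.227766
R^4 = 16000 * 316.227766^2 * 0.099^2 * 33.1 / ((4*pi)^3 * 1.38e-23 * 290 * 5000000.0 * 11)
R^4 = 1.18836e18 m^4
R_max = (1.18836e18)^(1/4) = 33017.0 m = 33.0 km

33.0 km


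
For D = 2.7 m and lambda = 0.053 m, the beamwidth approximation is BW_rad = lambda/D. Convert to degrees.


BW_rad = 0.053 / 2.7 = 0.01963
BW_deg = 1.12 degrees

1.12 degrees


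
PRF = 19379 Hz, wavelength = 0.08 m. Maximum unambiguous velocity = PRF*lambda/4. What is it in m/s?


V_ua = 19379 * 0.08 / 4 = 387.6 m/s

387.6 m/s


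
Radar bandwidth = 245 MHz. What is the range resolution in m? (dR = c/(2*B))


dR = 3e8 / (2 * 245000000.0) = 0.61 m

0.61 m


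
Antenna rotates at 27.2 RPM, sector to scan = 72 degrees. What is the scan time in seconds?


t = 72 / (27.2 * 360) * 60 = 0.44 s

0.44 s


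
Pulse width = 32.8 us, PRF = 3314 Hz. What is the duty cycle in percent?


DC = 32.8e-6 * 3314 * 100 = 10.87%

10.87%


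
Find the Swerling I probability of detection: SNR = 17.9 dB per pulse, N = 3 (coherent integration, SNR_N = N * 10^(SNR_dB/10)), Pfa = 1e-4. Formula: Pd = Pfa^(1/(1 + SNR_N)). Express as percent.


SNR_lin = 10^(17.9/10) = 61.6595
SNR_N = 3 * 61.6595 = 184.9785
1/(1 + SNR_N) = 1/185.9785 = 0.005377
Pd = (1e-4)^0.005377 = 0.95168
Pd = 95.2%

95.2%


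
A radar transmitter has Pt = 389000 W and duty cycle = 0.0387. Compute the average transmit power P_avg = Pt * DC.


P_avg = 389000 * 0.0387 = 15054.3 W

15054.3 W


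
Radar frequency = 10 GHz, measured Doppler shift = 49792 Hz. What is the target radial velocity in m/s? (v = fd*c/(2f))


v = 49792 * 3e8 / (2 * 10000000000.0) = 746.9 m/s

746.9 m/s


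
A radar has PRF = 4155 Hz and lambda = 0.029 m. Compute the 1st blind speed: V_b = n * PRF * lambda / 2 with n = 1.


V_blind = 1 * 4155 * 0.029 / 2 = 60.2 m/s

60.2 m/s


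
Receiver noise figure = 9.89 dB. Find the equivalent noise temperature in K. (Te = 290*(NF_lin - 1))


NF_lin = 10^(9.89/10) = 9.749896
Te = 290 * (9.749896 - 1) = 2537.5 K

2537.5 K


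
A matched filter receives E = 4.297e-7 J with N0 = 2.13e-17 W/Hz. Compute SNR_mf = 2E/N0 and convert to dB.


SNR_lin = 2 * 4.297e-7 / 2.13e-17 = 4.035e10
SNR_dB = 10*log10(4.035e10) = 106.1 dB

106.1 dB


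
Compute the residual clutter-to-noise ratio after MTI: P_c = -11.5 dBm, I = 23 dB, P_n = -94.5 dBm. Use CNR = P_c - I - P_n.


CNR = -11.5 - 23 - (-94.5) = 60.0 dB

60.0 dB


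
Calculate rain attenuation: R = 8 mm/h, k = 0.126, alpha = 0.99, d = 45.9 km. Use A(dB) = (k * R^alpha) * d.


gamma = 0.126 * 8^0.99 = 0.987256 dB/km
A = 0.987256 * 45.9 = 45.32 dB

45.32 dB


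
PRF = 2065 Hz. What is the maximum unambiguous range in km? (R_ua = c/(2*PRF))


R_ua = 3e8 / (2 * 2065) = 72639.2 m = 72.6 km

72.6 km


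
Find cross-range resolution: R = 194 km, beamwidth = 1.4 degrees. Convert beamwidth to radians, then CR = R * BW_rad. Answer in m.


BW_rad = 0.02443461
CR = 194000 * 0.02443461 = 4740.3 m

4740.3 m


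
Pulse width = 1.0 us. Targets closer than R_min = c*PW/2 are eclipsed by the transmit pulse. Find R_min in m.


R_min = 3e8 * 1.0e-6 / 2 = 150.0 m

150.0 m


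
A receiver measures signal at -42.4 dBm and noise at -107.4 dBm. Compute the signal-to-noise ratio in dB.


SNR = -42.4 - (-107.4) = 65.0 dB

65.0 dB


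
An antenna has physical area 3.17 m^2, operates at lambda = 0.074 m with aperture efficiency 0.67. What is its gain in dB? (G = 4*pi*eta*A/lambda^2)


G_linear = 4*pi*0.67*3.17/0.074^2 = 4873.94
G_dB = 10*log10(4873.94) = 36.9 dB

36.9 dB


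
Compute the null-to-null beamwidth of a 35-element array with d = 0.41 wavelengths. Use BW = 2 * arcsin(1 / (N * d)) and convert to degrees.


1/(N*d) = 1/(35*0.41) = 0.069686
BW = 2*arcsin(0.069686) = 8.0 degrees

8.0 degrees


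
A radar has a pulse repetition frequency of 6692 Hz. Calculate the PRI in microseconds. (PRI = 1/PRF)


PRI = 1/6692 = 0.0001494322 s = 149.4 us

149.4 us


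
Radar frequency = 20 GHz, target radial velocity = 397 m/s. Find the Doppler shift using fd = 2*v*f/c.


fd = 2 * 397 * 20000000000.0 / 3e8 = 52933.3 Hz

52933.3 Hz


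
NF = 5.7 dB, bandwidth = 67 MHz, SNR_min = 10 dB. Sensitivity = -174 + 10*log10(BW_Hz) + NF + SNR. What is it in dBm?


10*log10(67000000.0) = 78.26
S = -174 + 78.26 + 5.7 + 10 = -80.0 dBm

-80.0 dBm


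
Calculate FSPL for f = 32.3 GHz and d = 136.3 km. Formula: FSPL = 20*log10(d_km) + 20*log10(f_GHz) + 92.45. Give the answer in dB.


20*log10(136.3) = 42.69
20*log10(32.3) = 30.18
FSPL = 165.3 dB

165.3 dB


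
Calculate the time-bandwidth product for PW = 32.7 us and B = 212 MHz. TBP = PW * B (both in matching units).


TBP = 32.7 * 212 = 6932.4

6932.4


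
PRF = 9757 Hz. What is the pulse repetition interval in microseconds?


PRI = 1/9757 = 0.0001024905 s = 102.5 us

102.5 us


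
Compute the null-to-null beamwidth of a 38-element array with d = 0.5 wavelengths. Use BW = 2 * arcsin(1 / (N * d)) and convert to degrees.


1/(N*d) = 1/(38*0.5) = 0.052632
BW = 2*arcsin(0.052632) = 6.0 degrees

6.0 degrees


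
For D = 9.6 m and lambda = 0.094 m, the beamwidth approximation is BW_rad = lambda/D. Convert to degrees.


BW_rad = 0.094 / 9.6 = 0.009792
BW_deg = 0.56 degrees

0.56 degrees


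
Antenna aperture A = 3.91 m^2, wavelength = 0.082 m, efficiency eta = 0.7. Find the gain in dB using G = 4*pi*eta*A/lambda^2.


G_linear = 4*pi*0.7*3.91/0.082^2 = 5115.13
G_dB = 10*log10(5115.13) = 37.1 dB

37.1 dB


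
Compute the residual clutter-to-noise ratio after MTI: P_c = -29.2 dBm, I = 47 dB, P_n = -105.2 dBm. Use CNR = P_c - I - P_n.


CNR = -29.2 - 47 - (-105.2) = 29.0 dB

29.0 dB


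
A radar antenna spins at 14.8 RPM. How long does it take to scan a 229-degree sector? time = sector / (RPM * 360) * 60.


t = 229 / (14.8 * 360) * 60 = 2.58 s

2.58 s


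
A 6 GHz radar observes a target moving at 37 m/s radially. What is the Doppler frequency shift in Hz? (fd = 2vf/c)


fd = 2 * 37 * 6000000000.0 / 3e8 = 1480.0 Hz

1480.0 Hz


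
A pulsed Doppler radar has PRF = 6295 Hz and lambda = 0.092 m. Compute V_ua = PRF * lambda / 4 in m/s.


V_ua = 6295 * 0.092 / 4 = 144.8 m/s

144.8 m/s


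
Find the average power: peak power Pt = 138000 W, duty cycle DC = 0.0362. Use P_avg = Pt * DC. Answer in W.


P_avg = 138000 * 0.0362 = 4995.6 W

4995.6 W


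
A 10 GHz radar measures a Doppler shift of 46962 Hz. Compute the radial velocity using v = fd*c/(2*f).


v = 46962 * 3e8 / (2 * 10000000000.0) = 704.4 m/s

704.4 m/s


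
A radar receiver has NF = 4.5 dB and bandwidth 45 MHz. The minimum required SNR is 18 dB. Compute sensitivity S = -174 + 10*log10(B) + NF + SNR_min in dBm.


10*log10(45000000.0) = 76.53
S = -174 + 76.53 + 4.5 + 18 = -75.0 dBm

-75.0 dBm


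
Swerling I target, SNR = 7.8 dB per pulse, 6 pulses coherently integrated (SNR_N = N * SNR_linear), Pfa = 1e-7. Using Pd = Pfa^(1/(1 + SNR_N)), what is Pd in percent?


SNR_lin = 10^(7.8/10) = 6.0256
SNR_N = 6 * 6.0256 = 36.1536
1/(1 + SNR_N) = 1/37.1536 = 0.0269153
Pd = (1e-7)^0.0269153 = 0.64803
Pd = 64.8%

64.8%


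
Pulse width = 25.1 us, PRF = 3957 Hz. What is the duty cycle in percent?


DC = 25.1e-6 * 3957 * 100 = 9.93%

9.93%


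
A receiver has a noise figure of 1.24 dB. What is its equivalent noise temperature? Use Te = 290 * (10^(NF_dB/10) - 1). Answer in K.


NF_lin = 10^(1.24/10) = 1.330454
Te = 290 * (1.330454 - 1) = 95.8 K

95.8 K


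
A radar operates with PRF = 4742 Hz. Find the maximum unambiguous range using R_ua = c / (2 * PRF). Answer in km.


R_ua = 3e8 / (2 * 4742) = 31632.2 m = 31.6 km

31.6 km


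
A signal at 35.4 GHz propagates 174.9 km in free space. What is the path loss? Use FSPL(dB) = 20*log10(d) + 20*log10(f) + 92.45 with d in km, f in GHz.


20*log10(174.9) = 44.86
20*log10(35.4) = 30.98
FSPL = 168.3 dB

168.3 dB


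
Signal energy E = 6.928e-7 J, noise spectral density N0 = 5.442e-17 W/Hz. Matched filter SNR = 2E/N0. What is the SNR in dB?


SNR_lin = 2 * 6.928e-7 / 5.442e-17 = 2.546e10
SNR_dB = 10*log10(2.546e10) = 104.1 dB

104.1 dB


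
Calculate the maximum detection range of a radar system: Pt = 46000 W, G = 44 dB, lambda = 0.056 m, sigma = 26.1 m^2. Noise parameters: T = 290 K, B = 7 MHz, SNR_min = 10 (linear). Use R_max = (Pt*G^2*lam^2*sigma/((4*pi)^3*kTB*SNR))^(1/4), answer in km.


G_lin = 10^(44/10) = 25118.864315
R^4 = 46000 * 25118.864315^2 * 0.056^2 * 26.1 / ((4*pi)^3 * 1.38e-23 * 290 * 7000000.0 * 10)
R^4 = 4.27336e21 m^4
R_max = (4.27336e21)^(1/4) = 255677.4 m = 255.7 km

255.7 km


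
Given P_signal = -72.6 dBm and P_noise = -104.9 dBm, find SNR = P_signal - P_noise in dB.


SNR = -72.6 - (-104.9) = 32.3 dB

32.3 dB


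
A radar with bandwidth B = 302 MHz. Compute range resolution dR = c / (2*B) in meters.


dR = 3e8 / (2 * 302000000.0) = 0.5 m

0.5 m


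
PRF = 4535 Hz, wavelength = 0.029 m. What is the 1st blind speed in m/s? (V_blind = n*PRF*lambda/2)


V_blind = 1 * 4535 * 0.029 / 2 = 65.8 m/s

65.8 m/s


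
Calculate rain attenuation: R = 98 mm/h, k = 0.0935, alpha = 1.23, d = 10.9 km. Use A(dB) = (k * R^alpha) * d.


gamma = 0.0935 * 98^1.23 = 26.303872 dB/km
A = 26.303872 * 10.9 = 286.71 dB

286.71 dB


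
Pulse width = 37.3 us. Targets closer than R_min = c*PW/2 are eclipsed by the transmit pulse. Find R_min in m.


R_min = 3e8 * 37.3e-6 / 2 = 5595.0 m

5595.0 m


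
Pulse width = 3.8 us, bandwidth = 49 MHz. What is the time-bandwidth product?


TBP = 3.8 * 49 = 186.2

186.2


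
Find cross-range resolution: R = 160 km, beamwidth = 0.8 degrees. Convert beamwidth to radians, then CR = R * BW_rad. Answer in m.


BW_rad = 0.013962634
CR = 160000 * 0.013962634 = 2234.0 m

2234.0 m


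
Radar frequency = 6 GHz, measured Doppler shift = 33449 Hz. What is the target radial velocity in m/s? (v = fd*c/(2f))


v = 33449 * 3e8 / (2 * 6000000000.0) = 836.2 m/s

836.2 m/s


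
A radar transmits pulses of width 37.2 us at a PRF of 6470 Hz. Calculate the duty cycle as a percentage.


DC = 37.2e-6 * 6470 * 100 = 24.07%

24.07%


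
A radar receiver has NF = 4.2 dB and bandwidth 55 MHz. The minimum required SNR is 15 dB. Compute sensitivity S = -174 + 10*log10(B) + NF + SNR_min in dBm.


10*log10(55000000.0) = 77.4
S = -174 + 77.4 + 4.2 + 15 = -77.4 dBm

-77.4 dBm


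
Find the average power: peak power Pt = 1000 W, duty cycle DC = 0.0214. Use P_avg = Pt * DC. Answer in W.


P_avg = 1000 * 0.0214 = 21.4 W

21.4 W


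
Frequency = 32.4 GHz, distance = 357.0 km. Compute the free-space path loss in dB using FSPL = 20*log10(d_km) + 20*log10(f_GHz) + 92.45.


20*log10(357.0) = 51.05
20*log10(32.4) = 30.21
FSPL = 173.7 dB

173.7 dB


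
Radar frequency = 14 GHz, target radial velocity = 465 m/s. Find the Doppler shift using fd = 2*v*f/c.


fd = 2 * 465 * 14000000000.0 / 3e8 = 43400.0 Hz

43400.0 Hz


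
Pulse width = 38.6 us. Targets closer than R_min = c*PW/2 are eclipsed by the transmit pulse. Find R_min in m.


R_min = 3e8 * 38.6e-6 / 2 = 5790.0 m

5790.0 m


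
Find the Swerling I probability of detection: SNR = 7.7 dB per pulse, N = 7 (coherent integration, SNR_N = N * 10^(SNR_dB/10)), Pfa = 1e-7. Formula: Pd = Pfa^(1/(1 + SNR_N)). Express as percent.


SNR_lin = 10^(7.7/10) = 5.88844
SNR_N = 7 * 5.88844 = 41.21908
1/(1 + SNR_N) = 1/42.21908 = 0.023686
Pd = (1e-7)^0.023686 = 0.68265
Pd = 68.3%

68.3%


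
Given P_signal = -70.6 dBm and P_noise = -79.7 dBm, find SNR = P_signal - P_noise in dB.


SNR = -70.6 - (-79.7) = 9.1 dB

9.1 dB


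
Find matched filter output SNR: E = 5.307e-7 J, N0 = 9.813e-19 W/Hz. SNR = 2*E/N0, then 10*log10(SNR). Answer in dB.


SNR_lin = 2 * 5.307e-7 / 9.813e-19 = 1.082e12
SNR_dB = 10*log10(1.082e12) = 120.3 dB

120.3 dB


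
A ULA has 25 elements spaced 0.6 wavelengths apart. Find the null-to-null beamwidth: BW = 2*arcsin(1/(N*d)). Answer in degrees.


1/(N*d) = 1/(25*0.6) = 0.066667
BW = 2*arcsin(0.066667) = 7.6 degrees

7.6 degrees


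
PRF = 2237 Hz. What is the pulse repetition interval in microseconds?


PRI = 1/2237 = 0.0004470273 s = 447.0 us

447.0 us


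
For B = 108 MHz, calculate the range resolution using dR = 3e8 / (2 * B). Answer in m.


dR = 3e8 / (2 * 108000000.0) = 1.39 m

1.39 m


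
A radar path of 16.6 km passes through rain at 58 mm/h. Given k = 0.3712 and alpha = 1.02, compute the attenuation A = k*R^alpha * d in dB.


gamma = 0.3712 * 58^1.02 = 23.350948 dB/km
A = 23.350948 * 16.6 = 387.63 dB

387.63 dB


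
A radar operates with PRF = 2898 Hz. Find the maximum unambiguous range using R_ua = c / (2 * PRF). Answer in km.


R_ua = 3e8 / (2 * 2898) = 51759.8 m = 51.8 km

51.8 km


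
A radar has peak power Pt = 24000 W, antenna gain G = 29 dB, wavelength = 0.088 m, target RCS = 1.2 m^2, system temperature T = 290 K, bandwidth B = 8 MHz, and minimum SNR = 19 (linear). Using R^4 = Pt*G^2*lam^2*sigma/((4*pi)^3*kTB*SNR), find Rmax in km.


G_lin = 10^(29/10) = 794.328235
R^4 = 24000 * 794.328235^2 * 0.088^2 * 1.2 / ((4*pi)^3 * 1.38e-23 * 290 * 8000000.0 * 19)
R^4 = 1.16576e17 m^4
R_max = (1.16576e17)^(1/4) = 18477.9 m = 18.5 km

18.5 km


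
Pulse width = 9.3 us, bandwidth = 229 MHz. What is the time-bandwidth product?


TBP = 9.3 * 229 = 2129.7

2129.7


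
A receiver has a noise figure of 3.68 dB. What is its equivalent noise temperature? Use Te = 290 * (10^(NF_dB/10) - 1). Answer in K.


NF_lin = 10^(3.68/10) = 2.333458
Te = 290 * (2.333458 - 1) = 386.7 K

386.7 K


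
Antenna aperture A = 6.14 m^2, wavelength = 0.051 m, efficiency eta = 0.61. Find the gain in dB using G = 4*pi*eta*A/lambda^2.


G_linear = 4*pi*0.61*6.14/0.051^2 = 18095.38
G_dB = 10*log10(18095.38) = 42.6 dB

42.6 dB


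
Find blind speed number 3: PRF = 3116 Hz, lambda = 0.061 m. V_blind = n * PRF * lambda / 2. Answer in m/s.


V_blind = 3 * 3116 * 0.061 / 2 = 285.1 m/s

285.1 m/s


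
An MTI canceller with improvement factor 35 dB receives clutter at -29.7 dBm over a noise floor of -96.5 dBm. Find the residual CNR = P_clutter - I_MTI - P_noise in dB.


CNR = -29.7 - 35 - (-96.5) = 31.8 dB

31.8 dB


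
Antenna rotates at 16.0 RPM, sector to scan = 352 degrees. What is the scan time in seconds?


t = 352 / (16.0 * 360) * 60 = 3.67 s

3.67 s


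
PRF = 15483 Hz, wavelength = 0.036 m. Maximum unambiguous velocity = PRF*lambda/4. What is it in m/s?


V_ua = 15483 * 0.036 / 4 = 139.3 m/s

139.3 m/s


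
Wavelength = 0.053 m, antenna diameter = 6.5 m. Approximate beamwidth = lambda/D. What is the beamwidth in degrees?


BW_rad = 0.053 / 6.5 = 0.008154
BW_deg = 0.47 degrees

0.47 degrees


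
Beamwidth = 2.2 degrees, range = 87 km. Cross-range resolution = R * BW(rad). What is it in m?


BW_rad = 0.038397244
CR = 87000 * 0.038397244 = 3340.6 m

3340.6 m


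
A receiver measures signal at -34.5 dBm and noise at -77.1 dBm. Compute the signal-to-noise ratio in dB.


SNR = -34.5 - (-77.1) = 42.6 dB

42.6 dB


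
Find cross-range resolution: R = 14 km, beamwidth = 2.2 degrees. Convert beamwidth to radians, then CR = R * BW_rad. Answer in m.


BW_rad = 0.038397244
CR = 14000 * 0.038397244 = 537.6 m

537.6 m


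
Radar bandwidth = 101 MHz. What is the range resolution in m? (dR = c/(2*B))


dR = 3e8 / (2 * 101000000.0) = 1.49 m

1.49 m


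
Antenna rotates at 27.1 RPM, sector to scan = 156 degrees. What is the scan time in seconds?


t = 156 / (27.1 * 360) * 60 = 0.96 s

0.96 s


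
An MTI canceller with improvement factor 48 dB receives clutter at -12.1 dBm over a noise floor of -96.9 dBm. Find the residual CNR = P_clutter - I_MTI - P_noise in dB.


CNR = -12.1 - 48 - (-96.9) = 36.8 dB

36.8 dB


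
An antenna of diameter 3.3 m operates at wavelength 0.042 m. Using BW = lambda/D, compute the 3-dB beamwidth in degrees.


BW_rad = 0.042 / 3.3 = 0.012727
BW_deg = 0.73 degrees

0.73 degrees


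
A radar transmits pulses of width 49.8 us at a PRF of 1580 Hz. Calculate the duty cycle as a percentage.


DC = 49.8e-6 * 1580 * 100 = 7.87%

7.87%


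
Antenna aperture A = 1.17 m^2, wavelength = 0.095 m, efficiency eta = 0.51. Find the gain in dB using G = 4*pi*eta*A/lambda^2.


G_linear = 4*pi*0.51*1.17/0.095^2 = 830.84
G_dB = 10*log10(830.84) = 29.2 dB

29.2 dB
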